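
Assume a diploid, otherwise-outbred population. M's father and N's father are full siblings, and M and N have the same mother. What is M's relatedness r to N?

With two independent routes of shared ancestry, r is the sum of the two contributions.
M and N are related in two ways: first cousins through their fathers (r = 1/8) and half-sibs through their shared mother (r = 1/4).
r = 1/8 + 1/4 = 3/8 = 0.375.

0.375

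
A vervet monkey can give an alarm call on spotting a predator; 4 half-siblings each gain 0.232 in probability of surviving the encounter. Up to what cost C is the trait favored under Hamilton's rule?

0.232

r to a half-sibling = 0.25 (half-sibs share one parent — one path of length 2: r = (1/2)^2 = 1/4).
Hamilton's rule: n·r·B > C, so the trait is favored while C < n·r·B = 4·0.25·0.232 = 0.232.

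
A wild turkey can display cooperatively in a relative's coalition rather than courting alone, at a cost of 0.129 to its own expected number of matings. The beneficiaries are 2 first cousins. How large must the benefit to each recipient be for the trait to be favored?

0.516

r to a first cousin = 1/8 (first cousins share one grandparent pair — two paths of length 4: r = 2·(1/2)^4 = 1/8).
Hamilton's rule with n recipients of equal r: n·r·B > C, so B > C/(n·r) = 0.129/(2·0.125) = 0.516.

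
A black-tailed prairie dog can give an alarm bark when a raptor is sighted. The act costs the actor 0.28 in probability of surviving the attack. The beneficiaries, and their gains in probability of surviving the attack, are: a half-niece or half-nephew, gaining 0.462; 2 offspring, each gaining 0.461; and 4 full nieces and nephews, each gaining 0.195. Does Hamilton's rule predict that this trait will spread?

Yes

Hamilton's rule: the trait is favored when the sum of r·B over every recipient exceeds the actor's cost C.
r to a half-niece or half-nephew = 1/8 (half-aunt/uncle↔niece/nephew: one path of length 3: r = (1/2)^3 = 1/8).
r to an offspring = 1/2 (one parent–offspring link: r = (1/2)^1 = 1/2).
r to a full niece or nephew = 1/4 (full aunt/uncle↔niece/nephew: two paths of length 3 through the shared grandparent pair: r = 2·(1/2)^3 = 1/4).
Summing one r·B term per recipient: 1·0.125·0.462 + 2·0.5·0.461 + 4·0.25·0.195 = 0.71375.
0.71375 > 0.28: the indirect benefit exceeds the cost.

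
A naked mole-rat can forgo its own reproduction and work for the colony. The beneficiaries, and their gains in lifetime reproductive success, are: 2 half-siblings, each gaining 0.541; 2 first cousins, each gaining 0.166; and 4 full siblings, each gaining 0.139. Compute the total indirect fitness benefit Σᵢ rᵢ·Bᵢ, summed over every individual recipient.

r to a half-sibling = 1/4 (half-sibs share one parent — one path of length 2: r = (1/2)^2 = 1/4).
r to a first cousin = 1/8 (first cousins share one grandparent pair — two paths of length 4: r = 2·(1/2)^4 = 1/8).
r to a full sibling = 0.5 (full sibs share both parents — two paths of length 2: r = 2·(1/2)^2 = 1/2).
Summing one r·B term per recipient: 2·0.25·0.541 + 2·0.125·0.166 + 4·0.5·0.139 = 0.59.

0.59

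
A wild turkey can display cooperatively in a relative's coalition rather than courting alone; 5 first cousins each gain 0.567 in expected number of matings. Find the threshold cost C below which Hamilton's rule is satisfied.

0.354375

r to a first cousin = 1/8 (first cousins share one grandparent pair — two paths of length 4: r = 2·(1/2)^4 = 1/8).
Hamilton's rule: n·r·B > C, so the trait is favored while C < n·r·B = 5·0.125·0.567 = 0.354375.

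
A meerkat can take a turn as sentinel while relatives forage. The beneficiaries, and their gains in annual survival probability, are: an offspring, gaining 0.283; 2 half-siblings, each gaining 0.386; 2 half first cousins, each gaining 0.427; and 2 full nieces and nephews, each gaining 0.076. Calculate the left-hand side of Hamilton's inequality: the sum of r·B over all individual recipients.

0.425875

r to an offspring = 1/2 (one parent–offspring link: r = (1/2)^1 = 1/2).
r to a half-sibling = 0.25 (half-sibs share one parent — one path of length 2: r = (1/2)^2 = 1/4).
r to a half first cousin = 1/16 (half first cousins share one grandparent — one path of length 4: r = (1/2)^4 = 1/16).
r to a full niece or nephew = 1/4 (full aunt/uncle↔niece/nephew: two paths of length 3 through the shared grandparent pair: r = 2·(1/2)^3 = 1/4).
Summing one r·B term per recipient: 1·0.5·0.283 + 2·0.25·0.386 + 2·0.0625·0.427 + 2·0.25·0.076 = 0.425875.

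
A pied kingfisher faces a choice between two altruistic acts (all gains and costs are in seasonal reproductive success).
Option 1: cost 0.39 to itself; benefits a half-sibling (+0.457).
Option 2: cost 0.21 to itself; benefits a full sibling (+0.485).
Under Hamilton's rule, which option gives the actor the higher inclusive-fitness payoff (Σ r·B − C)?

Option 2

Option 1: r to a half-sibling = 0.25.
Option 1: Σ r·B − C = (1·0.25·0.457) − 0.39 = -0.27575.
Option 2: r to a full sibling = 0.5.
Option 2: Σ r·B − C = (1·0.5·0.485) − 0.21 = 0.0325.
Option 2 has the higher net inclusive-fitness payoff.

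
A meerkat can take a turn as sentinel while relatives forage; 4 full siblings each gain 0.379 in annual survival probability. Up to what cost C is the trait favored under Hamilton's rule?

0.758

r to a full sibling = 1/2 (full sibs share both parents — two paths of length 2: r = 2·(1/2)^2 = 1/2).
Hamilton's rule: n·r·B > C, so the trait is favored while C < n·r·B = 4·0.5·0.379 = 0.758.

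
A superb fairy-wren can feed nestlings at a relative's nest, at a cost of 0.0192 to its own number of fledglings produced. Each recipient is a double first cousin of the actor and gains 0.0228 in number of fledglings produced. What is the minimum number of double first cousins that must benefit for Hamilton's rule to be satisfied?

4

r to a double first cousin = 1/4 (double first cousins share both grandparent pairs — four paths of length 4: r = 4·(1/2)^4 = 1/4).
Hamilton's rule: n·r·B > C  ⇒  n > C/(r·B) = 0.0192/(0.25·0.0228) = 3.368.
The smallest integer exceeding 3.368 is 4.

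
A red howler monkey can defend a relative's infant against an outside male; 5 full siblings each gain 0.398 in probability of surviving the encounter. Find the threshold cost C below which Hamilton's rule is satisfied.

r to a full sibling = 1/2 (full sibs share both parents — two paths of length 2: r = 2·(1/2)^2 = 1/2).
Hamilton's rule: n·r·B > C, so the trait is favored while C < n·r·B = 5·0.5·0.398 = 0.995.

0.995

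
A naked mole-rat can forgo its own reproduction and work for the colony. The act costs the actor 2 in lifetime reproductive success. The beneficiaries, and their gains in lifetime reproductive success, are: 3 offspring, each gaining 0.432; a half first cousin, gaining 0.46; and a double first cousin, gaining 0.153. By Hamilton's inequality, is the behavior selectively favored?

Hamilton's rule: the trait is favored when the sum of r·B over every recipient exceeds the actor's cost C.
r to an offspring = 1/2 (one parent–offspring link: r = (1/2)^1 = 1/2).
r to a half first cousin = 1/16 (half first cousins share one grandparent — one path of length 4: r = (1/2)^4 = 1/16).
r to a double first cousin = 1/4 (double first cousins share both grandparent pairs — four paths of length 4: r = 4·(1/2)^4 = 1/4).
Summing one r·B term per recipient: 3·0.5·0.432 + 1·0.0625·0.46 + 1·0.25·0.153 = 0.715.
0.715 < 2: the indirect benefit is less than the cost.

No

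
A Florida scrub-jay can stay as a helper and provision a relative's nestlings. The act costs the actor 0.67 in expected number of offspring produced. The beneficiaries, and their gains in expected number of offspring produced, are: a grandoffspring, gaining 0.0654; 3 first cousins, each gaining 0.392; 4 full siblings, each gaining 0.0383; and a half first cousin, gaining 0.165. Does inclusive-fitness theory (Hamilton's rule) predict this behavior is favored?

No

Hamilton's rule: the trait is favored when the sum of r·B over every recipient exceeds the actor's cost C.
r to a grandoffspring = 1/4 (two parent–offspring links: r = (1/2)^2 = 1/4).
r to a first cousin = 0.125 (first cousins share one grandparent pair — two paths of length 4: r = 2·(1/2)^4 = 1/8).
r to a full sibling = 0.5 (full sibs share both parents — two paths of length 2: r = 2·(1/2)^2 = 1/2).
r to a half first cousin = 0.0625 (half first cousins share one grandparent — one path of length 4: r = (1/2)^4 = 1/16).
Summing one r·B term per recipient: 1·0.25·0.0654 + 3·0.125·0.392 + 4·0.5·0.0383 + 1·0.0625·0.165 = 0.2502625.
0.2502625 < 0.67: the indirect benefit is less than the cost.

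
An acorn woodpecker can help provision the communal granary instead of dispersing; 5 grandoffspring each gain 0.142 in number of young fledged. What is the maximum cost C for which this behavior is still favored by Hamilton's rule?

r to a grandoffspring = 1/4 (two parent–offspring links: r = (1/2)^2 = 1/4).
Hamilton's rule: n·r·B > C, so the trait is favored while C < n·r·B = 5·0.25·0.142 = 0.1775.

0.1775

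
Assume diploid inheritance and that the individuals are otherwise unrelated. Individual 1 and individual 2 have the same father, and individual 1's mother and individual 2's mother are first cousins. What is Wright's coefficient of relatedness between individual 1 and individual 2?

Independent pedigree routes through distinct common ancestors add.
Individual 1 and individual 2 are related in two ways: half-sibs through their shared father (r = 1/4) and second cousins through their mothers (r = 1/32).
r = 1/4 + 1/32 = 9/32 = 0.28125.

0.28125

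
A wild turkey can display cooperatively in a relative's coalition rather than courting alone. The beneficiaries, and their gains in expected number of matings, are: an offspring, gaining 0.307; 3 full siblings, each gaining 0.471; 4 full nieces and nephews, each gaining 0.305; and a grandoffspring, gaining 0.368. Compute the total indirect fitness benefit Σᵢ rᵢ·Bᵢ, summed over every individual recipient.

r to an offspring = 0.5 (one parent–offspring link: r = (1/2)^1 = 1/2).
r to a full sibling = 0.5 (full sibs share both parents — two paths of length 2: r = 2·(1/2)^2 = 1/2).
r to a full niece or nephew = 1/4 (full aunt/uncle↔niece/nephew: two paths of length 3 through the shared grandparent pair: r = 2·(1/2)^3 = 1/4).
r to a grandoffspring = 1/4 (two parent–offspring links: r = (1/2)^2 = 1/4).
Summing one r·B term per recipient: 1·0.5·0.307 + 3·0.5·0.471 + 4·0.25·0.305 + 1·0.25·0.368 = 1.257.

1.257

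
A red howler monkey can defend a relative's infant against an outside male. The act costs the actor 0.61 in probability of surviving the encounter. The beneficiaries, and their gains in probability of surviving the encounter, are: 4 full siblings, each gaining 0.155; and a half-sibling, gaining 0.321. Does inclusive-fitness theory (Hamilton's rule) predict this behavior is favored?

Hamilton's rule: the trait is favored when the sum of r·B over every recipient exceeds the actor's cost C.
r to a full sibling = 0.5 (full sibs share both parents — two paths of length 2: r = 2·(1/2)^2 = 1/2).
r to a half-sibling = 1/4 (half-sibs share one parent — one path of length 2: r = (1/2)^2 = 1/4).
Summing one r·B term per recipient: 4·0.5·0.155 + 1·0.25·0.321 = 0.39025.
0.39025 < 0.61: the indirect benefit is less than the cost.

No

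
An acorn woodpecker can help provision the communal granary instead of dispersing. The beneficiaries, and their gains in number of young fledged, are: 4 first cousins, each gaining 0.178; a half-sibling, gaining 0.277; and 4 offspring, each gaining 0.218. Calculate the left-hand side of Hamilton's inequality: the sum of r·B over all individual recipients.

0.59425

r to a first cousin = 1/8 (first cousins share one grandparent pair — two paths of length 4: r = 2·(1/2)^4 = 1/8).
r to a half-sibling = 0.25 (half-sibs share one parent — one path of length 2: r = (1/2)^2 = 1/4).
r to an offspring = 0.5 (one parent–offspring link: r = (1/2)^1 = 1/2).
Summing one r·B term per recipient: 4·0.125·0.178 + 1·0.25·0.277 + 4·0.5·0.218 = 0.59425.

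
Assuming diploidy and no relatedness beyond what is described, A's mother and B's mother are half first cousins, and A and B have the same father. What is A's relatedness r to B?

Independent pedigree routes through distinct common ancestors add.
A and B are related in two ways: half second cousins through their mothers (r = 1/64) and half-sibs through their shared father (r = 1/4).
r = 1/64 + 1/4 = 17/64 = 0.265625.

0.265625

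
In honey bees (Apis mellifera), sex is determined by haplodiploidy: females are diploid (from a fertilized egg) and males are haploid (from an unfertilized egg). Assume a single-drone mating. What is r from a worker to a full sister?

0.75

Haplodiploid full sisters inherit their father's entire haploid genome identically (contributing 1/2) and on average half of their mother's contribution (1/2 · 1/2 = 1/4); r = 1/2 + 1/4 = 3/4.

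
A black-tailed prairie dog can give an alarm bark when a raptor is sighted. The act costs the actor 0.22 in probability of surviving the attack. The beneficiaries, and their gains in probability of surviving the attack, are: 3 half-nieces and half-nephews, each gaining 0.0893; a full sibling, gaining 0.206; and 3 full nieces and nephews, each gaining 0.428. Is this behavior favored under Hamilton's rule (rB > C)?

Yes

Hamilton's rule: the trait is favored when the sum of r·B over every recipient exceeds the actor's cost C.
r to a half-niece or half-nephew = 0.125 (half-aunt/uncle↔niece/nephew: one path of length 3: r = (1/2)^3 = 1/8).
r to a full sibling = 0.5 (full sibs share both parents — two paths of length 2: r = 2·(1/2)^2 = 1/2).
r to a full niece or nephew = 0.25 (full aunt/uncle↔niece/nephew: two paths of length 3 through the shared grandparent pair: r = 2·(1/2)^3 = 1/4).
Summing one r·B term per recipient: 3·0.125·0.0893 + 1·0.5·0.206 + 3·0.25·0.428 = 0.4574875.
0.4574875 > 0.22: the indirect benefit exceeds the cost.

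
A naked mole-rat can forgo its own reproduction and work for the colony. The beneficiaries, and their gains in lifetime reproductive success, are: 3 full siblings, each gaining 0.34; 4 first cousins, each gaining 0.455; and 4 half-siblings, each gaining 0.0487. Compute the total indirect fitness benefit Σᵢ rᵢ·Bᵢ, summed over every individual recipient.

0.7862

r to a full sibling = 1/2 (full sibs share both parents — two paths of length 2: r = 2·(1/2)^2 = 1/2).
r to a first cousin = 1/8 (first cousins share one grandparent pair — two paths of length 4: r = 2·(1/2)^4 = 1/8).
r to a half-sibling = 0.25 (half-sibs share one parent — one path of length 2: r = (1/2)^2 = 1/4).
Summing one r·B term per recipient: 3·0.5·0.34 + 4·0.125·0.455 + 4·0.25·0.0487 = 0.7862.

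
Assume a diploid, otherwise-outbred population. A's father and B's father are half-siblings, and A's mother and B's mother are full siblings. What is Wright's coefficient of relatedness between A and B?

Wright's path rule: contributions from independent ancestry routes add.
A and B are related in two ways: half first cousins through their fathers (r = 1/16) and first cousins through their mothers (r = 1/8).
r = 1/16 + 1/8 = 3/16 = 0.1875.

0.1875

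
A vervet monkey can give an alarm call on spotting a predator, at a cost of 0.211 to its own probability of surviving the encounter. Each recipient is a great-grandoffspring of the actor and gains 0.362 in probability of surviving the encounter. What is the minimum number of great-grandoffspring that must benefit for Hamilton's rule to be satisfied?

r to a great-grandoffspring = 1/8 (three parent–offspring links: r = (1/2)^3 = 1/8).
Hamilton's rule: n·r·B > C  ⇒  n > C/(r·B) = 0.211/(0.125·0.362) = 4.663.
The smallest integer exceeding 4.663 is 5.

5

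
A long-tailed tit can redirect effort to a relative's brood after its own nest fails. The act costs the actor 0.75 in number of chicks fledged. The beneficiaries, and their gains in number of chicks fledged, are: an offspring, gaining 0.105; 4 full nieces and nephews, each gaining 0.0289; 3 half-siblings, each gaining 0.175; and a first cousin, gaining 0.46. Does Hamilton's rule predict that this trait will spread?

Hamilton's rule: the trait is favored when the sum of r·B over every recipient exceeds the actor's cost C.
r to an offspring = 1/2 (one parent–offspring link: r = (1/2)^1 = 1/2).
r to a full niece or nephew = 1/4 (full aunt/uncle↔niece/nephew: two paths of length 3 through the shared grandparent pair: r = 2·(1/2)^3 = 1/4).
r to a half-sibling = 0.25 (half-sibs share one parent — one path of length 2: r = (1/2)^2 = 1/4).
r to a first cousin = 0.125 (first cousins share one grandparent pair — two paths of length 4: r = 2·(1/2)^4 = 1/8).
Summing one r·B term per recipient: 1·0.5·0.105 + 4·0.25·0.0289 + 3·0.25·0.175 + 1·0.125·0.46 = 0.27015.
0.27015 < 0.75: the indirect benefit is less than the cost.

No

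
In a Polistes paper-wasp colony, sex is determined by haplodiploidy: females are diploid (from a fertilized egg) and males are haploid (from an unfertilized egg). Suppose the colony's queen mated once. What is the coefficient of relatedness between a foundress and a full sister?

Haplodiploid full sisters inherit their father's entire haploid genome identically (contributing 1/2) and on average half of their mother's contribution (1/2 · 1/2 = 1/4); r = 1/2 + 1/4 = 3/4.

0.75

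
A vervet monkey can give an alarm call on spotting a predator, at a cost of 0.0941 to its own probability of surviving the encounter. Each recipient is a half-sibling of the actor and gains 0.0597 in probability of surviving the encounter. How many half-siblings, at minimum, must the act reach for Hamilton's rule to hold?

7

r to a half-sibling = 1/4 (half-sibs share one parent — one path of length 2: r = (1/2)^2 = 1/4).
Hamilton's rule: n·r·B > C  ⇒  n > C/(r·B) = 0.0941/(0.25·0.0597) = 6.305.
The smallest integer exceeding 6.305 is 7.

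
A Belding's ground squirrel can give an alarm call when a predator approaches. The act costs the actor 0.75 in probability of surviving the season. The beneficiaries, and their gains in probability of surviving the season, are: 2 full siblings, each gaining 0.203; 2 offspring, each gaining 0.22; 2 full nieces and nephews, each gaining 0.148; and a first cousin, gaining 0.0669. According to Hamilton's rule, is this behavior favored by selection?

No

Hamilton's rule: the trait is favored when the sum of r·B over every recipient exceeds the actor's cost C.
r to a full sibling = 0.5 (full sibs share both parents — two paths of length 2: r = 2·(1/2)^2 = 1/2).
r to an offspring = 1/2 (one parent–offspring link: r = (1/2)^1 = 1/2).
r to a full niece or nephew = 0.25 (full aunt/uncle↔niece/nephew: two paths of length 3 through the shared grandparent pair: r = 2·(1/2)^3 = 1/4).
r to a first cousin = 0.125 (first cousins share one grandparent pair — two paths of length 4: r = 2·(1/2)^4 = 1/8).
Summing one r·B term per recipient: 2·0.5·0.203 + 2·0.5·0.22 + 2·0.25·0.148 + 1·0.125·0.0669 = 0.5053625.
0.5053625 < 0.75: the indirect benefit is less than the cost.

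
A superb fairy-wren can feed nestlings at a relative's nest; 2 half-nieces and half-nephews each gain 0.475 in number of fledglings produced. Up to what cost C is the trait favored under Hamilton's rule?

0.11875

r to a half-niece or half-nephew = 0.125 (half-aunt/uncle↔niece/nephew: one path of length 3: r = (1/2)^3 = 1/8).
Hamilton's rule: n·r·B > C, so the trait is favored while C < n·r·B = 2·0.125·0.475 = 0.11875.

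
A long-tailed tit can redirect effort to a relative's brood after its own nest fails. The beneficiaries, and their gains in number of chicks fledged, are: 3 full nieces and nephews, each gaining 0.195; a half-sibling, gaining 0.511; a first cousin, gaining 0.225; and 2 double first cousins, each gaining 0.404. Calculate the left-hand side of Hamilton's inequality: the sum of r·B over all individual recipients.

r to a full niece or nephew = 1/4 (full aunt/uncle↔niece/nephew: two paths of length 3 through the shared grandparent pair: r = 2·(1/2)^3 = 1/4).
r to a half-sibling = 1/4 (half-sibs share one parent — one path of length 2: r = (1/2)^2 = 1/4).
r to a first cousin = 1/8 (first cousins share one grandparent pair — two paths of length 4: r = 2·(1/2)^4 = 1/8).
r to a double first cousin = 0.25 (double first cousins share both grandparent pairs — four paths of length 4: r = 4·(1/2)^4 = 1/4).
Summing one r·B term per recipient: 3·0.25·0.195 + 1·0.25·0.511 + 1·0.125·0.225 + 2·0.25·0.404 = 0.504125.

0.504125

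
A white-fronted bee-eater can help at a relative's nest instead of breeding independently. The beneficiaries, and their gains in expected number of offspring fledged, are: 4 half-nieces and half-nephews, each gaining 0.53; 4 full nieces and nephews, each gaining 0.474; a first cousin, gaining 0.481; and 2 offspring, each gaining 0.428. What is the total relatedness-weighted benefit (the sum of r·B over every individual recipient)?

1.227125

r to a half-niece or half-nephew = 1/8 (half-aunt/uncle↔niece/nephew: one path of length 3: r = (1/2)^3 = 1/8).
r to a full niece or nephew = 0.25 (full aunt/uncle↔niece/nephew: two paths of length 3 through the shared grandparent pair: r = 2·(1/2)^3 = 1/4).
r to a first cousin = 1/8 (first cousins share one grandparent pair — two paths of length 4: r = 2·(1/2)^4 = 1/8).
r to an offspring = 1/2 (one parent–offspring link: r = (1/2)^1 = 1/2).
Summing one r·B term per recipient: 4·0.125·0.53 + 4·0.25·0.474 + 1·0.125·0.481 + 2·0.5·0.428 = 1.227125.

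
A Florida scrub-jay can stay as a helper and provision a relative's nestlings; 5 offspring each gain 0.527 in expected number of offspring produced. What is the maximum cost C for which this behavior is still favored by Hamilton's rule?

r to an offspring = 0.5 (one parent–offspring link: r = (1/2)^1 = 1/2).
Hamilton's rule: n·r·B > C, so the trait is favored while C < n·r·B = 5·0.5·0.527 = 1.3175.

1.3175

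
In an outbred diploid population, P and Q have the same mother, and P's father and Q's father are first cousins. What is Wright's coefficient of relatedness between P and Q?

0.28125

Wright's path rule: contributions from independent ancestry routes add.
P and Q are related in two ways: half-sibs through their shared mother (r = 1/4) and second cousins through their fathers (r = 1/32).
r = 1/4 + 1/32 = 9/32 = 0.28125.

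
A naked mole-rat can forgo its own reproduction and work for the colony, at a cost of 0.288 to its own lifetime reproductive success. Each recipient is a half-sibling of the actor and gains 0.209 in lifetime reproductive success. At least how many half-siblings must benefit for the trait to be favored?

6

r to a half-sibling = 1/4 (half-sibs share one parent — one path of length 2: r = (1/2)^2 = 1/4).
Hamilton's rule: n·r·B > C  ⇒  n > C/(r·B) = 0.288/(0.25·0.209) = 5.512.
The smallest integer exceeding 5.512 is 6.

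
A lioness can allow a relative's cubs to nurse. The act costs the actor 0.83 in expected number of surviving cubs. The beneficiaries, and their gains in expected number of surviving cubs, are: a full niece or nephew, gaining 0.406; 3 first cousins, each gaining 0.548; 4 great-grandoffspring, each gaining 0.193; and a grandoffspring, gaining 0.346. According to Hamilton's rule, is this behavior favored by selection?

No

Hamilton's rule: the trait is favored when the sum of r·B over every recipient exceeds the actor's cost C.
r to a full niece or nephew = 0.25 (full aunt/uncle↔niece/nephew: two paths of length 3 through the shared grandparent pair: r = 2·(1/2)^3 = 1/4).
r to a first cousin = 0.125 (first cousins share one grandparent pair — two paths of length 4: r = 2·(1/2)^4 = 1/8).
r to a great-grandoffspring = 0.125 (three parent–offspring links: r = (1/2)^3 = 1/8).
r to a grandoffspring = 0.25 (two parent–offspring links: r = (1/2)^2 = 1/4).
Summing one r·B term per recipient: 1·0.25·0.406 + 3·0.125·0.548 + 4·0.125·0.193 + 1·0.25·0.346 = 0.49.
0.49 < 0.83: the indirect benefit is less than the cost.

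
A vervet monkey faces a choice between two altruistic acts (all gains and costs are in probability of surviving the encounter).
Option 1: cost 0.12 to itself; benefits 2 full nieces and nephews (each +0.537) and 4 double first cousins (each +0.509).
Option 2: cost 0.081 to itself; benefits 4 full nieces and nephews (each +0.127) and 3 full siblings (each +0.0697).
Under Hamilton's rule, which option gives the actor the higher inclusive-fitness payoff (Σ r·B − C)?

Option 1

Option 1: r to a full niece or nephew = 0.25.
Option 1: r to a double first cousin = 0.25.
Option 1: Σ r·B − C = (2·0.25·0.537 + 4·0.25·0.509) − 0.12 = 0.6575.
Option 2: r to a full niece or nephew = 0.25.
Option 2: r to a full sibling = 0.5.
Option 2: Σ r·B − C = (4·0.25·0.127 + 3·0.5·0.0697) − 0.081 = 0.15055.
Option 1 has the higher net inclusive-fitness payoff.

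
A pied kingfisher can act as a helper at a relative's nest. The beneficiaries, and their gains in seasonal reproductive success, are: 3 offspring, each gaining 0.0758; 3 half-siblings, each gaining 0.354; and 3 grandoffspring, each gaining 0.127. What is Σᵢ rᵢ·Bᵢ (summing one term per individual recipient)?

r to an offspring = 1/2 (one parent–offspring link: r = (1/2)^1 = 1/2).
r to a half-sibling = 1/4 (half-sibs share one parent — one path of length 2: r = (1/2)^2 = 1/4).
r to a grandoffspring = 1/4 (two parent–offspring links: r = (1/2)^2 = 1/4).
Summing one r·B term per recipient: 3·0.5·0.0758 + 3·0.25·0.354 + 3·0.25·0.127 = 0.47445.

0.47445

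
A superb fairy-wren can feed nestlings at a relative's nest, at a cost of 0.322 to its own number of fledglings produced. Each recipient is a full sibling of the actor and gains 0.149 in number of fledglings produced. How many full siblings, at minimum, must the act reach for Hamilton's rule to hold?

5

r to a full sibling = 1/2 (full sibs share both parents — two paths of length 2: r = 2·(1/2)^2 = 1/2).
Hamilton's rule: n·r·B > C  ⇒  n > C/(r·B) = 0.322/(0.5·0.149) = 4.322.
The smallest integer exceeding 4.322 is 5.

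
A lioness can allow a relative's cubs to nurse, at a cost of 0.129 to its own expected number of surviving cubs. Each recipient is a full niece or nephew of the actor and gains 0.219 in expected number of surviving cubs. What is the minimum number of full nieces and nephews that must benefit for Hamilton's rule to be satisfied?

r to a full niece or nephew = 1/4 (full aunt/uncle↔niece/nephew: two paths of length 3 through the shared grandparent pair: r = 2·(1/2)^3 = 1/4).
Hamilton's rule: n·r·B > C  ⇒  n > C/(r·B) = 0.129/(0.25·0.219) = 2.356.
The smallest integer exceeding 2.356 is 3.

3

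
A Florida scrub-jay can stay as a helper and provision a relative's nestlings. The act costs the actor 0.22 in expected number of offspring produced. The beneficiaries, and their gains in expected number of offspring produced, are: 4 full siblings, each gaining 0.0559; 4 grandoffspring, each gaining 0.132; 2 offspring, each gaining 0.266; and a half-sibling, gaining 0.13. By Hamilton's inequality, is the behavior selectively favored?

Yes

Hamilton's rule: the trait is favored when the sum of r·B over every recipient exceeds the actor's cost C.
r to a full sibling = 0.5 (full sibs share both parents — two paths of length 2: r = 2·(1/2)^2 = 1/2).
r to a grandoffspring = 1/4 (two parent–offspring links: r = (1/2)^2 = 1/4).
r to an offspring = 0.5 (one parent–offspring link: r = (1/2)^1 = 1/2).
r to a half-sibling = 1/4 (half-sibs share one parent — one path of length 2: r = (1/2)^2 = 1/4).
Summing one r·B term per recipient: 4·0.5·0.0559 + 4·0.25·0.132 + 2·0.5·0.266 + 1·0.25·0.13 = 0.5423.
0.5423 > 0.22: the indirect benefit exceeds the cost.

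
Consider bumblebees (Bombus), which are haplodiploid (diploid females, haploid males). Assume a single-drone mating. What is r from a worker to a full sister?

0.75

Haplodiploid full sisters inherit their father's entire haploid genome identically (contributing 1/2) and on average half of their mother's contribution (1/2 · 1/2 = 1/4); r = 1/2 + 1/4 = 3/4.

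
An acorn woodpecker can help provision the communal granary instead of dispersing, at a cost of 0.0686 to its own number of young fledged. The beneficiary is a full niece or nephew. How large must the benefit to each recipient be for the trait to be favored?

r to a full niece or nephew = 1/4 (full aunt/uncle↔niece/nephew: two paths of length 3 through the shared grandparent pair: r = 2·(1/2)^3 = 1/4).
Hamilton's rule with n recipients of equal r: n·r·B > C, so B > C/(n·r) = 0.0686/(1·0.25) = 0.2744.

0.2744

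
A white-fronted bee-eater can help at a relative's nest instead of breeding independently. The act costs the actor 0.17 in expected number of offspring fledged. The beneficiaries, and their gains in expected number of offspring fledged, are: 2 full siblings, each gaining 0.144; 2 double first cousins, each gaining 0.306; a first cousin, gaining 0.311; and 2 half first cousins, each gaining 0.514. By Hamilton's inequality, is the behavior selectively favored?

Hamilton's rule: the trait is favored when the sum of r·B over every recipient exceeds the actor's cost C.
r to a full sibling = 1/2 (full sibs share both parents — two paths of length 2: r = 2·(1/2)^2 = 1/2).
r to a double first cousin = 0.25 (double first cousins share both grandparent pairs — four paths of length 4: r = 4·(1/2)^4 = 1/4).
r to a first cousin = 0.125 (first cousins share one grandparent pair — two paths of length 4: r = 2·(1/2)^4 = 1/8).
r to a half first cousin = 0.0625 (half first cousins share one grandparent — one path of length 4: r = (1/2)^4 = 1/16).
Summing one r·B term per recipient: 2·0.5·0.144 + 2·0.25·0.306 + 1·0.125·0.311 + 2·0.0625·0.514 = 0.400125.
0.400125 > 0.17: the indirect benefit exceeds the cost.

Yes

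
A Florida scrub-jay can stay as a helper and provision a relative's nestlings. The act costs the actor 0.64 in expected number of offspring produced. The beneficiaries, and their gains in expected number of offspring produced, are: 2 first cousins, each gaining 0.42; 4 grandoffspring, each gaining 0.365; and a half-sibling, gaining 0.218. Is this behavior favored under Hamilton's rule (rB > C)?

Hamilton's rule: the trait is favored when the sum of r·B over every recipient exceeds the actor's cost C.
r to a first cousin = 1/8 (first cousins share one grandparent pair — two paths of length 4: r = 2·(1/2)^4 = 1/8).
r to a grandoffspring = 1/4 (two parent–offspring links: r = (1/2)^2 = 1/4).
r to a half-sibling = 0.25 (half-sibs share one parent — one path of length 2: r = (1/2)^2 = 1/4).
Summing one r·B term per recipient: 2·0.125·0.42 + 4·0.25·0.365 + 1·0.25·0.218 = 0.5245.
0.5245 < 0.64: the indirect benefit is less than the cost.

No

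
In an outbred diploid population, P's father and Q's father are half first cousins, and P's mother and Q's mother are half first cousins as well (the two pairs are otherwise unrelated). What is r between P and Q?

Wright's path rule: contributions from independent ancestry routes add.
P and Q are related in two ways: half second cousins through their fathers (r = 1/64) and half second cousins through their mothers (r = 1/64).
r = 1/64 + 1/64 = 1/32 = 0.03125.

0.03125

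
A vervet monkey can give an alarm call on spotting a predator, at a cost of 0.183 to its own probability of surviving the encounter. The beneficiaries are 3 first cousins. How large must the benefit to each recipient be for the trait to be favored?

r to a first cousin = 0.125 (first cousins share one grandparent pair — two paths of length 4: r = 2·(1/2)^4 = 1/8).
Hamilton's rule with n recipients of equal r: n·r·B > C, so B > C/(n·r) = 0.183/(3·0.125) = 0.488.

0.488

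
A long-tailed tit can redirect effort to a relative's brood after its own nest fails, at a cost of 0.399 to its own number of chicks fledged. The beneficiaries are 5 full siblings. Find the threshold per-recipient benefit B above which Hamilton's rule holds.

0.1596

r to a full sibling = 0.5 (full sibs share both parents — two paths of length 2: r = 2·(1/2)^2 = 1/2).
Hamilton's rule with n recipients of equal r: n·r·B > C, so B > C/(n·r) = 0.399/(5·0.5) = 0.1596.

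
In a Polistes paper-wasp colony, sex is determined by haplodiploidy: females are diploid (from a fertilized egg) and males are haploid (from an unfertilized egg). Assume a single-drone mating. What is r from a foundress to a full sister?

Haplodiploid full sisters inherit their father's entire haploid genome identically (contributing 1/2) and on average half of their mother's contribution (1/2 · 1/2 = 1/4); r = 1/2 + 1/4 = 3/4.

0.75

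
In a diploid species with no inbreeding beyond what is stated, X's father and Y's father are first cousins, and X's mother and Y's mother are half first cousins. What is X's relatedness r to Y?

0.046875

With two independent routes of shared ancestry, r is the sum of the two contributions.
X and Y are related in two ways: second cousins through their fathers (r = 1/32) and half second cousins through their mothers (r = 1/64).
r = 1/32 + 1/64 = 0.046875.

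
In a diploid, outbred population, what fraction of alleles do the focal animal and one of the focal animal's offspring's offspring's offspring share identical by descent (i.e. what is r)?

Each parent–offspring link contributes a factor of 1/2, and independent paths through distinct common ancestors add.
Three parent–offspring links: r = (1/2)^3 = 1/8.

0.125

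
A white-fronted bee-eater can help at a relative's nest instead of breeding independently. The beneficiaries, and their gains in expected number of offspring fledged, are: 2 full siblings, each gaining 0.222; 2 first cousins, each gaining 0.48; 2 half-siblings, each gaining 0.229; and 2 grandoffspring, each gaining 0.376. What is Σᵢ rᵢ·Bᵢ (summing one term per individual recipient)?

r to a full sibling = 0.5 (full sibs share both parents — two paths of length 2: r = 2·(1/2)^2 = 1/2).
r to a first cousin = 0.125 (first cousins share one grandparent pair — two paths of length 4: r = 2·(1/2)^4 = 1/8).
r to a half-sibling = 1/4 (half-sibs share one parent — one path of length 2: r = (1/2)^2 = 1/4).
r to a grandoffspring = 1/4 (two parent–offspring links: r = (1/2)^2 = 1/4).
Summing one r·B term per recipient: 2·0.5·0.222 + 2·0.125·0.48 + 2·0.25·0.229 + 2·0.25·0.376 = 0.6445.

0.6445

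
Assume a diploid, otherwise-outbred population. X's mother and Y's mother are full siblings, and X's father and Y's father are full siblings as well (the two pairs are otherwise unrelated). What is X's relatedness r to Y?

0.25

Independent pedigree routes through distinct common ancestors add.
X and Y are related in two ways: first cousins through their mothers (r = 1/8) and first cousins through their fathers (r = 1/8) — i.e. double first cousins.
r = 1/8 + 1/8 = 1/4 = 0.25.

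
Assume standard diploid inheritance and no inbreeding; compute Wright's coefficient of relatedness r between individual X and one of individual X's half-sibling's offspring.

0.125

Each parent–offspring link contributes a factor of 1/2, and independent paths through distinct common ancestors add.
Half-aunt/uncle↔niece/nephew: one path of length 3: r = (1/2)^3 = 1/8.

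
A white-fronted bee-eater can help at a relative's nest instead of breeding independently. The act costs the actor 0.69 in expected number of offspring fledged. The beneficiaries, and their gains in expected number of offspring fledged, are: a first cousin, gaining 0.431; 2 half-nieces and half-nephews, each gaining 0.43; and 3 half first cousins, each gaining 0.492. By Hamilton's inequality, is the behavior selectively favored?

Hamilton's rule: the trait is favored when the sum of r·B over every recipient exceeds the actor's cost C.
r to a first cousin = 1/8 (first cousins share one grandparent pair — two paths of length 4: r = 2·(1/2)^4 = 1/8).
r to a half-niece or half-nephew = 1/8 (half-aunt/uncle↔niece/nephew: one path of length 3: r = (1/2)^3 = 1/8).
r to a half first cousin = 1/16 (half first cousins share one grandparent — one path of length 4: r = (1/2)^4 = 1/16).
Summing one r·B term per recipient: 1·0.125·0.431 + 2·0.125·0.43 + 3·0.0625·0.492 = 0.253625.
0.253625 < 0.69: the indirect benefit is less than the cost.

No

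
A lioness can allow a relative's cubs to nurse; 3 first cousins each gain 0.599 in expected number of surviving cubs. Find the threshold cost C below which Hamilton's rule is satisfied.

0.224625

r to a first cousin = 1/8 (first cousins share one grandparent pair — two paths of length 4: r = 2·(1/2)^4 = 1/8).
Hamilton's rule: n·r·B > C, so the trait is favored while C < n·r·B = 3·0.125·0.599 = 0.224625.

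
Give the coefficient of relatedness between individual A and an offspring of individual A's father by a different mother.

0.25

Each parent–offspring link contributes a factor of 1/2, and independent paths through distinct common ancestors add.
Half-sibs share one parent — one path of length 2: r = (1/2)^2 = 1/4.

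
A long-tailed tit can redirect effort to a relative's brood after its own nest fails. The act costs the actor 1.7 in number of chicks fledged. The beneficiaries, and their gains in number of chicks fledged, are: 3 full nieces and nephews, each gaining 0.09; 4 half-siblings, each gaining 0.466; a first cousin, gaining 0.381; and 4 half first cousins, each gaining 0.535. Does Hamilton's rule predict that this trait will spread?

Hamilton's rule: the trait is favored when the sum of r·B over every recipient exceeds the actor's cost C.
r to a full niece or nephew = 1/4 (full aunt/uncle↔niece/nephew: two paths of length 3 through the shared grandparent pair: r = 2·(1/2)^3 = 1/4).
r to a half-sibling = 0.25 (half-sibs share one parent — one path of length 2: r = (1/2)^2 = 1/4).
r to a first cousin = 0.125 (first cousins share one grandparent pair — two paths of length 4: r = 2·(1/2)^4 = 1/8).
r to a half first cousin = 1/16 (half first cousins share one grandparent — one path of length 4: r = (1/2)^4 = 1/16).
Summing one r·B term per recipient: 3·0.25·0.09 + 4·0.25·0.466 + 1·0.125·0.381 + 4·0.0625·0.535 = 0.714875.
0.714875 < 1.7: the indirect benefit is less than the cost.

No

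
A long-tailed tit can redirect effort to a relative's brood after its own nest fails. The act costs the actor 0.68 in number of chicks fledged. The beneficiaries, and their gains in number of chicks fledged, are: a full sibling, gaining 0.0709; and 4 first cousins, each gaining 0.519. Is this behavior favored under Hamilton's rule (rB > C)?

Hamilton's rule: the trait is favored when the sum of r·B over every recipient exceeds the actor's cost C.
r to a full sibling = 0.5 (full sibs share both parents — two paths of length 2: r = 2·(1/2)^2 = 1/2).
r to a first cousin = 0.125 (first cousins share one grandparent pair — two paths of length 4: r = 2·(1/2)^4 = 1/8).
Summing one r·B term per recipient: 1·0.5·0.0709 + 4·0.125·0.519 = 0.29495.
0.29495 < 0.68: the indirect benefit is less than the cost.

No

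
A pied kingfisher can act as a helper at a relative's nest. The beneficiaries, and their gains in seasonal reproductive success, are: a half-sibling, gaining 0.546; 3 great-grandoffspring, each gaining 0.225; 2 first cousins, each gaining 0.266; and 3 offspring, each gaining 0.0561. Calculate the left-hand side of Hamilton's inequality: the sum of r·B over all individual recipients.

r to a half-sibling = 1/4 (half-sibs share one parent — one path of length 2: r = (1/2)^2 = 1/4).
r to a great-grandoffspring = 0.125 (three parent–offspring links: r = (1/2)^3 = 1/8).
r to a first cousin = 0.125 (first cousins share one grandparent pair — two paths of length 4: r = 2·(1/2)^4 = 1/8).
r to an offspring = 1/2 (one parent–offspring link: r = (1/2)^1 = 1/2).
Summing one r·B term per recipient: 1·0.25·0.546 + 3·0.125·0.225 + 2·0.125·0.266 + 3·0.5·0.0561 = 0.371525.

0.371525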